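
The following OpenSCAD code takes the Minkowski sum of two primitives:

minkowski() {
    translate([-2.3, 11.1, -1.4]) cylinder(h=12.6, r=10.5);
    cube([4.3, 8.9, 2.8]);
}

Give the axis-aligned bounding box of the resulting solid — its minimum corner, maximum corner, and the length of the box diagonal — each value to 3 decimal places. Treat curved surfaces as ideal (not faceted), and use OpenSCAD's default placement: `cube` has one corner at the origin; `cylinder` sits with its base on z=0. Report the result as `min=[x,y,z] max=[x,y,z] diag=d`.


min=[-12.800,0.600,-1.400] max=[12.500,30.500,14.000] diag=42.086

A = translate([-2.3, 11.1, -1.4]) cylinder(h=12.6, r=10.5) → bbox [-12.8,0.6,-1.4] .. [8.2,21.6,11.2]
B = cube([4.3, 8.9, 2.8]) → bbox [0,0,0] .. [4.3,8.9,2.8]
lo = A.lo+B.lo = [-12.8+0, 0.6+0, -1.4+0] = [-12.800,0.600,-1.400]
hi = A.hi+B.hi = [8.2+4.3, 21.6+8.9, 11.2+2.8] = [12.500,30.500,14.000]
diag = √(25.3²+29.9²+15.4²) = √1771.26 = 42.086


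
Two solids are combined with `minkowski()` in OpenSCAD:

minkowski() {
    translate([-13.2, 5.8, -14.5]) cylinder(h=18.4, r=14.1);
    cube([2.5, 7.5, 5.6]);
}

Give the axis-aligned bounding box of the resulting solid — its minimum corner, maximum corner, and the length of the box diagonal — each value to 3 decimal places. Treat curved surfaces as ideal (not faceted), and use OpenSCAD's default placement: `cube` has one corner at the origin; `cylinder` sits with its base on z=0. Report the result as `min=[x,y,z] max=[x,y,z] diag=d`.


min=[-27.300,-8.300,-14.500] max=[3.400,27.400,9.500] diag=52.849

A = translate([-13.2, 5.8, -14.5]) cylinder(h=18.4, r=14.1) → bbox [-27.3,-8.3,-14.5] .. [0.9,19.9,3.9]
B = cube([2.5, 7.5, 5.6]) → bbox [0,0,0] .. [2.5,7.5,5.6]
lo = A.lo+B.lo = [-27.3+0, -8.3+0, -14.5+0] = [-27.300,-8.300,-14.500]
hi = A.hi+B.hi = [0.9+2.5, 19.9+7.5, 3.9+5.6] = [3.400,27.400,9.500]
diag = √(30.7²+35.7²+24²) = √2792.98 = 52.849


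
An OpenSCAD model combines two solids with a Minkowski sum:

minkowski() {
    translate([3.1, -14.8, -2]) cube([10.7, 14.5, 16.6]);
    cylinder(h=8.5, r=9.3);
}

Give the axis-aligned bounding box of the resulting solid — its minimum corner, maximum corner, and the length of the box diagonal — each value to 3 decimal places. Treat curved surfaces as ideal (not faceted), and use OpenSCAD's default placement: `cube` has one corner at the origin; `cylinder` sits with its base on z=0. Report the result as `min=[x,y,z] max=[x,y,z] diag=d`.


A = translate([3.1, -14.8, -2]) cube([10.7, 14.5, 16.6]) → bbox [3.1,-14.8,-2] .. [13.8,-0.3,14.6]
B = cylinder(h=8.5, r=9.3) → bbox [-9.3,-9.3,0] .. [9.3,9.3,8.5]
lo = A.lo+B.lo = [3.1-9.3, -14.8-9.3, -2+0] = [-6.200,-24.100,-2.000]
hi = A.hi+B.hi = [13.8+9.3, -0.3+9.3, 14.6+8.5] = [23.100,9.000,23.100]
diag = √(29.3²+33.1²+25.1²) = √2584.11 = 50.834

min=[-6.200,-24.100,-2.000] max=[23.100,9.000,23.100] diag=50.834


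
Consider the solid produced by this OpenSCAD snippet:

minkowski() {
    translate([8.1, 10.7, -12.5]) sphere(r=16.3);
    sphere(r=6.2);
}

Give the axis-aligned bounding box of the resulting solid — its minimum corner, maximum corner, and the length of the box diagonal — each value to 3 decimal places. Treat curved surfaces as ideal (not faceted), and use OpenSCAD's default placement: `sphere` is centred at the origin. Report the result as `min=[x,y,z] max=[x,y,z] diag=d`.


A = translate([8.1, 10.7, -12.5]) sphere(r=16.3) → bbox [-8.2,-5.6,-28.8] .. [24.4,27,3.8]
B = sphere(r=6.2) → bbox [-6.2,-6.2,-6.2] .. [6.2,6.2,6.2]
lo = A.lo+B.lo = [-8.2-6.2, -5.6-6.2, -28.8-6.2] = [-14.400,-11.800,-35.000]
hi = A.hi+B.hi = [24.4+6.2, 27+6.2, 3.8+6.2] = [30.600,33.200,10.000]
diag = √(45²+45²+45²) = √6075 = 77.942

min=[-14.400,-11.800,-35.000] max=[30.600,33.200,10.000] diag=77.942


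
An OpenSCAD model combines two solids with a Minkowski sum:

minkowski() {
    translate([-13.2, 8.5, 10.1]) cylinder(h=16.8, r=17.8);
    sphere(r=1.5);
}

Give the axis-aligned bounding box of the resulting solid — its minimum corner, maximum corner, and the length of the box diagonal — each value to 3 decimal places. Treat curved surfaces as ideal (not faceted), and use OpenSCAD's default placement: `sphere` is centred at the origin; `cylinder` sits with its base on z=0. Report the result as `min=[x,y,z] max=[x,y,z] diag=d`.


A = translate([-13.2, 8.5, 10.1]) cylinder(h=16.8, r=17.8) → bbox [-31,-9.3,10.1] .. [4.6,26.3,26.9]
B = sphere(r=1.5) → bbox [-1.5,-1.5,-1.5] .. [1.5,1.5,1.5]
lo = A.lo+B.lo = [-31-1.5, -9.3-1.5, 10.1-1.5] = [-32.500,-10.800,8.600]
hi = A.hi+B.hi = [4.6+1.5, 26.3+1.5, 26.9+1.5] = [6.100,27.800,28.400]
diag = √(38.6²+38.6²+19.8²) = √3371.96 = 58.069

min=[-32.500,-10.800,8.600] max=[6.100,27.800,28.400] diag=58.069


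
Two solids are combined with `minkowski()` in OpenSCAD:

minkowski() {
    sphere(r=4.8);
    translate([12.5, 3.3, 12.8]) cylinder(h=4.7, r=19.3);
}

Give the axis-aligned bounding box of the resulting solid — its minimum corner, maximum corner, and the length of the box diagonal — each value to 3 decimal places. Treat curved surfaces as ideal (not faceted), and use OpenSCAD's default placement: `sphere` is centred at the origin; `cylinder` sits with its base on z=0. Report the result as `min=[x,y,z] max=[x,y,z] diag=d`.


A = translate([12.5, 3.3, 12.8]) cylinder(h=4.7, r=19.3) → bbox [-6.8,-16,12.8] .. [31.8,22.6,17.5]
B = sphere(r=4.8) → bbox [-4.8,-4.8,-4.8] .. [4.8,4.8,4.8]
lo = A.lo+B.lo = [-6.8-4.8, -16-4.8, 12.8-4.8] = [-11.600,-20.800,8.000]
hi = A.hi+B.hi = [31.8+4.8, 22.6+4.8, 17.5+4.8] = [36.600,27.400,22.300]
diag = √(48.2²+48.2²+14.3²) = √4850.97 = 69.649

min=[-11.600,-20.800,8.000] max=[36.600,27.400,22.300] diag=69.649


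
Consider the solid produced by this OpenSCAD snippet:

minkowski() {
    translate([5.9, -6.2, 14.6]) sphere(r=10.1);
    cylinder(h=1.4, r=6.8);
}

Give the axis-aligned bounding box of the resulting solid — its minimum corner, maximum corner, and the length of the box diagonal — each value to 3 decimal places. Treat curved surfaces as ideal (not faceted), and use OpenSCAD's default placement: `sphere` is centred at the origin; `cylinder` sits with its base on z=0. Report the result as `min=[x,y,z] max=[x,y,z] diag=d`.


A = translate([5.9, -6.2, 14.6]) sphere(r=10.1) → bbox [-4.2,-16.3,4.5] .. [16,3.9,24.7]
B = cylinder(h=1.4, r=6.8) → bbox [-6.8,-6.8,0] .. [6.8,6.8,1.4]
lo = A.lo+B.lo = [-4.2-6.8, -16.3-6.8, 4.5+0] = [-11.000,-23.100,4.500]
hi = A.hi+B.hi = [16+6.8, 3.9+6.8, 24.7+1.4] = [22.800,10.700,26.100]
diag = √(33.8²+33.8²+21.6²) = √2751.44 = 52.454

min=[-11.000,-23.100,4.500] max=[22.800,10.700,26.100] diag=52.454


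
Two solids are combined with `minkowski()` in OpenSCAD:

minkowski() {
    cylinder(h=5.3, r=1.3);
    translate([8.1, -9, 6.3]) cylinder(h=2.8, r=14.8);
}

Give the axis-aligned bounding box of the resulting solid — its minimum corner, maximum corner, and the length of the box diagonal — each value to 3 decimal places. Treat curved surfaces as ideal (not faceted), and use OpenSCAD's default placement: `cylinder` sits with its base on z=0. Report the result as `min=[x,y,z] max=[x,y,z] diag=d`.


min=[-8.000,-25.100,6.300] max=[24.200,7.100,14.400] diag=46.252

A = translate([8.1, -9, 6.3]) cylinder(h=2.8, r=14.8) → bbox [-6.7,-23.8,6.3] .. [22.9,5.8,9.1]
B = cylinder(h=5.3, r=1.3) → bbox [-1.3,-1.3,0] .. [1.3,1.3,5.3]
lo = A.lo+B.lo = [-6.7-1.3, -23.8-1.3, 6.3+0] = [-8.000,-25.100,6.300]
hi = A.hi+B.hi = [22.9+1.3, 5.8+1.3, 9.1+5.3] = [24.200,7.100,14.400]
diag = √(32.2²+32.2²+8.1²) = √2139.29 = 46.252


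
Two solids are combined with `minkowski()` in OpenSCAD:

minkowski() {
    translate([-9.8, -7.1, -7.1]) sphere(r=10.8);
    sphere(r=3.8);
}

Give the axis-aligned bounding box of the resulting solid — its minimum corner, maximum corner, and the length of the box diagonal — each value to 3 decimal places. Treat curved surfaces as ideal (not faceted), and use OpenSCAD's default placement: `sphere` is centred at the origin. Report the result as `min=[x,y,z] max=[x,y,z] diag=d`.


min=[-24.400,-21.700,-21.700] max=[4.800,7.500,7.500] diag=50.576

A = translate([-9.8, -7.1, -7.1]) sphere(r=10.8) → bbox [-20.6,-17.9,-17.9] .. [1,3.7,3.7]
B = sphere(r=3.8) → bbox [-3.8,-3.8,-3.8] .. [3.8,3.8,3.8]
lo = A.lo+B.lo = [-20.6-3.8, -17.9-3.8, -17.9-3.8] = [-24.400,-21.700,-21.700]
hi = A.hi+B.hi = [1+3.8, 3.7+3.8, 3.7+3.8] = [4.800,7.500,7.500]
diag = √(29.2²+29.2²+29.2²) = √2557.92 = 50.576


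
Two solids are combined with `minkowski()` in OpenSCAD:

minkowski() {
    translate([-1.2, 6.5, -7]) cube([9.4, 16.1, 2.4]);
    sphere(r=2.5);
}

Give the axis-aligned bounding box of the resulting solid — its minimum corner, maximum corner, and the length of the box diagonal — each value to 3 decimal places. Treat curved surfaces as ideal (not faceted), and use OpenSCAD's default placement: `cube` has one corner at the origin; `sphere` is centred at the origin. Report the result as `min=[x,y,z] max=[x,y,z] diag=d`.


A = translate([-1.2, 6.5, -7]) cube([9.4, 16.1, 2.4]) → bbox [-1.2,6.5,-7] .. [8.2,22.6,-4.6]
B = sphere(r=2.5) → bbox [-2.5,-2.5,-2.5] .. [2.5,2.5,2.5]
lo = A.lo+B.lo = [-1.2-2.5, 6.5-2.5, -7-2.5] = [-3.700,4.000,-9.500]
hi = A.hi+B.hi = [8.2+2.5, 22.6+2.5, -4.6+2.5] = [10.700,25.100,-2.100]
diag = √(14.4²+21.1²+7.4²) = √707.33 = 26.596

min=[-3.700,4.000,-9.500] max=[10.700,25.100,-2.100] diag=26.596


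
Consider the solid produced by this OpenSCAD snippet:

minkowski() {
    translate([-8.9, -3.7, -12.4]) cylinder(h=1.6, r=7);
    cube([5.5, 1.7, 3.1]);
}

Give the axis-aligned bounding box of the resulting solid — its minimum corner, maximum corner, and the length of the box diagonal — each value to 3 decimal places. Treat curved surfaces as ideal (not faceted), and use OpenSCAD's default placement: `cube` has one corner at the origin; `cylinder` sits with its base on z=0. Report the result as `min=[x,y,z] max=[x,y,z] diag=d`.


min=[-15.900,-10.700,-12.400] max=[3.600,5.000,-7.700] diag=25.472

A = translate([-8.9, -3.7, -12.4]) cylinder(h=1.6, r=7) → bbox [-15.9,-10.7,-12.4] .. [-1.9,3.3,-10.8]
B = cube([5.5, 1.7, 3.1]) → bbox [0,0,0] .. [5.5,1.7,3.1]
lo = A.lo+B.lo = [-15.9+0, -10.7+0, -12.4+0] = [-15.900,-10.700,-12.400]
hi = A.hi+B.hi = [-1.9+5.5, 3.3+1.7, -10.8+3.1] = [3.600,5.000,-7.700]
diag = √(19.5²+15.7²+4.7²) = √648.83 = 25.472


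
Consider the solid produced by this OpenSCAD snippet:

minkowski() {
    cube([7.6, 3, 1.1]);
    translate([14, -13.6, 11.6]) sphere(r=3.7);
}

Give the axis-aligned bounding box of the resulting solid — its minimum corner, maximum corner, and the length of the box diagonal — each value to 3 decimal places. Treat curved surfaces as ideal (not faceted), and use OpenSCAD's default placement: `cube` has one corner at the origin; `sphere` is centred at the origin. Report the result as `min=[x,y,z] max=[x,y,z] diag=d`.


A = translate([14, -13.6, 11.6]) sphere(r=3.7) → bbox [10.3,-17.3,7.9] .. [17.7,-9.9,15.3]
B = cube([7.6, 3, 1.1]) → bbox [0,0,0] .. [7.6,3,1.1]
lo = A.lo+B.lo = [10.3+0, -17.3+0, 7.9+0] = [10.300,-17.300,7.900]
hi = A.hi+B.hi = [17.7+7.6, -9.9+3, 15.3+1.1] = [25.300,-6.900,16.400]
diag = √(15²+10.4²+8.5²) = √405.41 = 20.135

min=[10.300,-17.300,7.900] max=[25.300,-6.900,16.400] diag=20.135


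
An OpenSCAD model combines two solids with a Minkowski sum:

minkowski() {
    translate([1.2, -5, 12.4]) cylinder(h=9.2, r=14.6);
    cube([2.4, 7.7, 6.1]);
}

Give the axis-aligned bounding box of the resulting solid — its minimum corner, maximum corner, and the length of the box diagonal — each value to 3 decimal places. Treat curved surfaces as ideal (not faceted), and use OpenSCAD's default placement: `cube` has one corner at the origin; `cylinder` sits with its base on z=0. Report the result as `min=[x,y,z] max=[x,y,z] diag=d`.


min=[-13.400,-19.600,12.400] max=[18.200,17.300,27.700] diag=50.934

A = translate([1.2, -5, 12.4]) cylinder(h=9.2, r=14.6) → bbox [-13.4,-19.6,12.4] .. [15.8,9.6,21.6]
B = cube([2.4, 7.7, 6.1]) → bbox [0,0,0] .. [2.4,7.7,6.1]
lo = A.lo+B.lo = [-13.4+0, -19.6+0, 12.4+0] = [-13.400,-19.600,12.400]
hi = A.hi+B.hi = [15.8+2.4, 9.6+7.7, 21.6+6.1] = [18.200,17.300,27.700]
diag = √(31.6²+36.9²+15.3²) = √2594.26 = 50.934


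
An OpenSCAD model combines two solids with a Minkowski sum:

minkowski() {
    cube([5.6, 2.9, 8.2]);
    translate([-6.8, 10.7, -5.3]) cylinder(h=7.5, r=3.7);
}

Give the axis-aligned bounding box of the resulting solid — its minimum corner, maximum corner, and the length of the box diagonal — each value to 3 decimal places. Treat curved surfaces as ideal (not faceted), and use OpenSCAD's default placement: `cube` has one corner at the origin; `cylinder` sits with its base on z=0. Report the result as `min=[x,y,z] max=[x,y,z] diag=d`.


A = translate([-6.8, 10.7, -5.3]) cylinder(h=7.5, r=3.7) → bbox [-10.5,7,-5.3] .. [-3.1,14.4,2.2]
B = cube([5.6, 2.9, 8.2]) → bbox [0,0,0] .. [5.6,2.9,8.2]
lo = A.lo+B.lo = [-10.5+0, 7+0, -5.3+0] = [-10.500,7.000,-5.300]
hi = A.hi+B.hi = [-3.1+5.6, 14.4+2.9, 2.2+8.2] = [2.500,17.300,10.400]
diag = √(13²+10.3²+15.7²) = √521.58 = 22.838

min=[-10.500,7.000,-5.300] max=[2.500,17.300,10.400] diag=22.838


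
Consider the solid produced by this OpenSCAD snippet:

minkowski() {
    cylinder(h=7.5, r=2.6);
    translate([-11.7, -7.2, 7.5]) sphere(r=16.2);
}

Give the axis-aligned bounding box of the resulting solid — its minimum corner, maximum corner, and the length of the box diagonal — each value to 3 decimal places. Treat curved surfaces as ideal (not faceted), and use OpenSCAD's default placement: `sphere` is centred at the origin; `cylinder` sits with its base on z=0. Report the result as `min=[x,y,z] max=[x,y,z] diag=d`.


A = translate([-11.7, -7.2, 7.5]) sphere(r=16.2) → bbox [-27.9,-23.4,-8.7] .. [4.5,9,23.7]
B = cylinder(h=7.5, r=2.6) → bbox [-2.6,-2.6,0] .. [2.6,2.6,7.5]
lo = A.lo+B.lo = [-27.9-2.6, -23.4-2.6, -8.7+0] = [-30.500,-26.000,-8.700]
hi = A.hi+B.hi = [4.5+2.6, 9+2.6, 23.7+7.5] = [7.100,11.600,31.200]
diag = √(37.6²+37.6²+39.9²) = √4419.53 = 66.480

min=[-30.500,-26.000,-8.700] max=[7.100,11.600,31.200] diag=66.480


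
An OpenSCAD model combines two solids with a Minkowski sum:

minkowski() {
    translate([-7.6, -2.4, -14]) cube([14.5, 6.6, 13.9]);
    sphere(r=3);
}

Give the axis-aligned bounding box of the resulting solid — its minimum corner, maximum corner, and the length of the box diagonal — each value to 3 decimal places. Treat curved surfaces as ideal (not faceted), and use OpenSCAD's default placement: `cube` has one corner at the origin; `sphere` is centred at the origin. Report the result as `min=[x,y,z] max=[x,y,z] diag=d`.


min=[-10.600,-5.400,-17.000] max=[9.900,7.200,2.900] diag=31.225

A = translate([-7.6, -2.4, -14]) cube([14.5, 6.6, 13.9]) → bbox [-7.6,-2.4,-14] .. [6.9,4.2,-0.1]
B = sphere(r=3) → bbox [-3,-3,-3] .. [3,3,3]
lo = A.lo+B.lo = [-7.6-3, -2.4-3, -14-3] = [-10.600,-5.400,-17.000]
hi = A.hi+B.hi = [6.9+3, 4.2+3, -0.1+3] = [9.900,7.200,2.900]
diag = √(20.5²+12.6²+19.9²) = √975.02 = 31.225


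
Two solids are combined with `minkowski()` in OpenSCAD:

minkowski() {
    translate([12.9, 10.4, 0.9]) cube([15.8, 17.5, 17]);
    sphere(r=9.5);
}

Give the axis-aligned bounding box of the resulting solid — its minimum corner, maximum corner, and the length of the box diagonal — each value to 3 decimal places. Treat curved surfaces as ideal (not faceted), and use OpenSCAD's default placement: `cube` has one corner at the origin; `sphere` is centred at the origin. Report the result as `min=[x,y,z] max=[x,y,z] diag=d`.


A = translate([12.9, 10.4, 0.9]) cube([15.8, 17.5, 17]) → bbox [12.9,10.4,0.9] .. [28.7,27.9,17.9]
B = sphere(r=9.5) → bbox [-9.5,-9.5,-9.5] .. [9.5,9.5,9.5]
lo = A.lo+B.lo = [12.9-9.5, 10.4-9.5, 0.9-9.5] = [3.400,0.900,-8.600]
hi = A.hi+B.hi = [28.7+9.5, 27.9+9.5, 17.9+9.5] = [38.200,37.400,27.400]
diag = √(34.8²+36.5²+36²) = √3839.29 = 61.962

min=[3.400,0.900,-8.600] max=[38.200,37.400,27.400] diag=61.962


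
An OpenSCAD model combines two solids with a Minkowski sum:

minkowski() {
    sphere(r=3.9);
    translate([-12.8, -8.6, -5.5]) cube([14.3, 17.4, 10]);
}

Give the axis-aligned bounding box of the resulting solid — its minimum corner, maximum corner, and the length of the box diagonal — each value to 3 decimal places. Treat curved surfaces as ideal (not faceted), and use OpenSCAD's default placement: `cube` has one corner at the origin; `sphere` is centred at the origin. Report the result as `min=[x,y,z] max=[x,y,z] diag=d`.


min=[-16.700,-12.500,-9.400] max=[5.400,12.700,8.400] diag=37.951

A = translate([-12.8, -8.6, -5.5]) cube([14.3, 17.4, 10]) → bbox [-12.8,-8.6,-5.5] .. [1.5,8.8,4.5]
B = sphere(r=3.9) → bbox [-3.9,-3.9,-3.9] .. [3.9,3.9,3.9]
lo = A.lo+B.lo = [-12.8-3.9, -8.6-3.9, -5.5-3.9] = [-16.700,-12.500,-9.400]
hi = A.hi+B.hi = [1.5+3.9, 8.8+3.9, 4.5+3.9] = [5.400,12.700,8.400]
diag = √(22.1²+25.2²+17.8²) = √1440.29 = 37.951


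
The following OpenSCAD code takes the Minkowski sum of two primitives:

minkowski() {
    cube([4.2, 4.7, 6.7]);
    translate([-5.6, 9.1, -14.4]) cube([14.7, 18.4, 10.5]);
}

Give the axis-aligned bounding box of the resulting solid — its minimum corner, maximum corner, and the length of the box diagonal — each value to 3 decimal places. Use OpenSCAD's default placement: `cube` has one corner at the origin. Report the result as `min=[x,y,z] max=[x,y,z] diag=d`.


A = translate([-5.6, 9.1, -14.4]) cube([14.7, 18.4, 10.5]) → bbox [-5.6,9.1,-14.4] .. [9.1,27.5,-3.9]
B = cube([4.2, 4.7, 6.7]) → bbox [0,0,0] .. [4.2,4.7,6.7]
lo = A.lo+B.lo = [-5.6+0, 9.1+0, -14.4+0] = [-5.600,9.100,-14.400]
hi = A.hi+B.hi = [9.1+4.2, 27.5+4.7, -3.9+6.7] = [13.300,32.200,2.800]
diag = √(18.9²+23.1²+17.2²) = √1186.66 = 34.448

min=[-5.600,9.100,-14.400] max=[13.300,32.200,2.800] diag=34.448


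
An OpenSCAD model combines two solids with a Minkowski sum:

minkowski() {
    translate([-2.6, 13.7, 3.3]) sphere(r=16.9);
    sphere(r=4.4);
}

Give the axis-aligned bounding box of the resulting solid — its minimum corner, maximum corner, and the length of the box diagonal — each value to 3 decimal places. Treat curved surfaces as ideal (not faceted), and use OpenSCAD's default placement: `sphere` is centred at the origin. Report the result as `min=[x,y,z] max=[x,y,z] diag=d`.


min=[-23.900,-7.600,-18.000] max=[18.700,35.000,24.600] diag=73.785

A = translate([-2.6, 13.7, 3.3]) sphere(r=16.9) → bbox [-19.5,-3.2,-13.6] .. [14.3,30.6,20.2]
B = sphere(r=4.4) → bbox [-4.4,-4.4,-4.4] .. [4.4,4.4,4.4]
lo = A.lo+B.lo = [-19.5-4.4, -3.2-4.4, -13.6-4.4] = [-23.900,-7.600,-18.000]
hi = A.hi+B.hi = [14.3+4.4, 30.6+4.4, 20.2+4.4] = [18.700,35.000,24.600]
diag = √(42.6²+42.6²+42.6²) = √5444.28 = 73.785


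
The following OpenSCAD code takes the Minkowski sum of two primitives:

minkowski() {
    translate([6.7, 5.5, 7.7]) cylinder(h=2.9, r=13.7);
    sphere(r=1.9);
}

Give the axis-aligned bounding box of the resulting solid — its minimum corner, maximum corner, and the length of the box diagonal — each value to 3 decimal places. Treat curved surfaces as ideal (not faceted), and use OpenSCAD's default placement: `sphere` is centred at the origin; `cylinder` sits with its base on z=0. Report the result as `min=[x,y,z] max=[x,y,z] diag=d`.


A = translate([6.7, 5.5, 7.7]) cylinder(h=2.9, r=13.7) → bbox [-7,-8.2,7.7] .. [20.4,19.2,10.6]
B = sphere(r=1.9) → bbox [-1.9,-1.9,-1.9] .. [1.9,1.9,1.9]
lo = A.lo+B.lo = [-7-1.9, -8.2-1.9, 7.7-1.9] = [-8.900,-10.100,5.800]
hi = A.hi+B.hi = [20.4+1.9, 19.2+1.9, 10.6+1.9] = [22.300,21.100,12.500]
diag = √(31.2²+31.2²+6.7²) = √1991.77 = 44.629

min=[-8.900,-10.100,5.800] max=[22.300,21.100,12.500] diag=44.629


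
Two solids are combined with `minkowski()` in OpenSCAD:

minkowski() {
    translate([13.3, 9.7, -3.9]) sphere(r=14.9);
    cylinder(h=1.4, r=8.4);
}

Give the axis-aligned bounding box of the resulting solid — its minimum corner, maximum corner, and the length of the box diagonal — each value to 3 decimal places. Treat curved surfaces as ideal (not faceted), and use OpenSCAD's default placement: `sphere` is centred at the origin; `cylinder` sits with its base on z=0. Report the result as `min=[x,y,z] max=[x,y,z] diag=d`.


min=[-10.000,-13.600,-18.800] max=[36.600,33.000,12.400] diag=72.915

A = translate([13.3, 9.7, -3.9]) sphere(r=14.9) → bbox [-1.6,-5.2,-18.8] .. [28.2,24.6,11]
B = cylinder(h=1.4, r=8.4) → bbox [-8.4,-8.4,0] .. [8.4,8.4,1.4]
lo = A.lo+B.lo = [-1.6-8.4, -5.2-8.4, -18.8+0] = [-10.000,-13.600,-18.800]
hi = A.hi+B.hi = [28.2+8.4, 24.6+8.4, 11+1.4] = [36.600,33.000,12.400]
diag = √(46.6²+46.6²+31.2²) = √5316.56 = 72.915


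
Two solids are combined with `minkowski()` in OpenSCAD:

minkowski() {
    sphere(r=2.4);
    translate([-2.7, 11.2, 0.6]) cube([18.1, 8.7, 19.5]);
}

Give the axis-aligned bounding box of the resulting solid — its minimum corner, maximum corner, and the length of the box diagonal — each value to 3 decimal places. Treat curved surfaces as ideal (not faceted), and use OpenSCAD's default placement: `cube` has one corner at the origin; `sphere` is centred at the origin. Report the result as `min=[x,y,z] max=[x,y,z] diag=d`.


min=[-5.100,8.800,-1.800] max=[17.800,22.300,22.500] diag=36.016

A = translate([-2.7, 11.2, 0.6]) cube([18.1, 8.7, 19.5]) → bbox [-2.7,11.2,0.6] .. [15.4,19.9,20.1]
B = sphere(r=2.4) → bbox [-2.4,-2.4,-2.4] .. [2.4,2.4,2.4]
lo = A.lo+B.lo = [-2.7-2.4, 11.2-2.4, 0.6-2.4] = [-5.100,8.800,-1.800]
hi = A.hi+B.hi = [15.4+2.4, 19.9+2.4, 20.1+2.4] = [17.800,22.300,22.500]
diag = √(22.9²+13.5²+24.3²) = √1297.15 = 36.016


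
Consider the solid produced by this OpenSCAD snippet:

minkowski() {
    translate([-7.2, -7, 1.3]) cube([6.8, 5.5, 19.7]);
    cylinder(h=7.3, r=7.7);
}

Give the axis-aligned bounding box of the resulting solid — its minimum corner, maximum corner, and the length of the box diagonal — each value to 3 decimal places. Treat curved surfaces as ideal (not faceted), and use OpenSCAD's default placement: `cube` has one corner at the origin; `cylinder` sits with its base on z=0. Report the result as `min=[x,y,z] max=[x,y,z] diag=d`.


A = translate([-7.2, -7, 1.3]) cube([6.8, 5.5, 19.7]) → bbox [-7.2,-7,1.3] .. [-0.4,-1.5,21]
B = cylinder(h=7.3, r=7.7) → bbox [-7.7,-7.7,0] .. [7.7,7.7,7.3]
lo = A.lo+B.lo = [-7.2-7.7, -7-7.7, 1.3+0] = [-14.900,-14.700,1.300]
hi = A.hi+B.hi = [-0.4+7.7, -1.5+7.7, 21+7.3] = [7.300,6.200,28.300]
diag = √(22.2²+20.9²+27²) = √1658.65 = 40.727

min=[-14.900,-14.700,1.300] max=[7.300,6.200,28.300] diag=40.727


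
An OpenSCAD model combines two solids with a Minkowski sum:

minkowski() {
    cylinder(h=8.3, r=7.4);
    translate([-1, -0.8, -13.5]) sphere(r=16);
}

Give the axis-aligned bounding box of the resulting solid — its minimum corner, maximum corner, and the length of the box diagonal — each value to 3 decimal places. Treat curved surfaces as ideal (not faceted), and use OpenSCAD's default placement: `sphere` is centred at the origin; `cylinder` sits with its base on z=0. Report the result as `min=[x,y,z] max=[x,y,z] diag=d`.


min=[-24.400,-24.200,-29.500] max=[22.400,22.600,10.800] diag=77.489

A = translate([-1, -0.8, -13.5]) sphere(r=16) → bbox [-17,-16.8,-29.5] .. [15,15.2,2.5]
B = cylinder(h=8.3, r=7.4) → bbox [-7.4,-7.4,0] .. [7.4,7.4,8.3]
lo = A.lo+B.lo = [-17-7.4, -16.8-7.4, -29.5+0] = [-24.400,-24.200,-29.500]
hi = A.hi+B.hi = [15+7.4, 15.2+7.4, 2.5+8.3] = [22.400,22.600,10.800]
diag = √(46.8²+46.8²+40.3²) = √6004.57 = 77.489


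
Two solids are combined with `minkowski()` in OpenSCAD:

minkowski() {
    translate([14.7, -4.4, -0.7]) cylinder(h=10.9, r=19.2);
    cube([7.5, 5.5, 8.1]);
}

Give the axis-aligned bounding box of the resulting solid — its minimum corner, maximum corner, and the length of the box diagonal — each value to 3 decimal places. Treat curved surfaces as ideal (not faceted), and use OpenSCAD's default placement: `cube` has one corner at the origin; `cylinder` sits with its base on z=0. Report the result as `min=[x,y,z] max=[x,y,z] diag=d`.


min=[-4.500,-23.600,-0.700] max=[41.400,20.300,18.300] diag=66.295

A = translate([14.7, -4.4, -0.7]) cylinder(h=10.9, r=19.2) → bbox [-4.5,-23.6,-0.7] .. [33.9,14.8,10.2]
B = cube([7.5, 5.5, 8.1]) → bbox [0,0,0] .. [7.5,5.5,8.1]
lo = A.lo+B.lo = [-4.5+0, -23.6+0, -0.7+0] = [-4.500,-23.600,-0.700]
hi = A.hi+B.hi = [33.9+7.5, 14.8+5.5, 10.2+8.1] = [41.400,20.300,18.300]
diag = √(45.9²+43.9²+19²) = √4395.02 = 66.295


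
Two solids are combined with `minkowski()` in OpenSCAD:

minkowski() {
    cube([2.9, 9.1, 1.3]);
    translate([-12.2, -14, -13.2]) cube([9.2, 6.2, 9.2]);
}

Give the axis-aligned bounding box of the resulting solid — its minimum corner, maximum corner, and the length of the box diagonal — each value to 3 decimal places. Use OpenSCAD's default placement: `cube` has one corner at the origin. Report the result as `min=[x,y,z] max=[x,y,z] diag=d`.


A = translate([-12.2, -14, -13.2]) cube([9.2, 6.2, 9.2]) → bbox [-12.2,-14,-13.2] .. [-3,-7.8,-4]
B = cube([2.9, 9.1, 1.3]) → bbox [0,0,0] .. [2.9,9.1,1.3]
lo = A.lo+B.lo = [-12.2+0, -14+0, -13.2+0] = [-12.200,-14.000,-13.200]
hi = A.hi+B.hi = [-3+2.9, -7.8+9.1, -4+1.3] = [-0.100,1.300,-2.700]
diag = √(12.1²+15.3²+10.5²) = √490.75 = 22.153

min=[-12.200,-14.000,-13.200] max=[-0.100,1.300,-2.700] diag=22.153


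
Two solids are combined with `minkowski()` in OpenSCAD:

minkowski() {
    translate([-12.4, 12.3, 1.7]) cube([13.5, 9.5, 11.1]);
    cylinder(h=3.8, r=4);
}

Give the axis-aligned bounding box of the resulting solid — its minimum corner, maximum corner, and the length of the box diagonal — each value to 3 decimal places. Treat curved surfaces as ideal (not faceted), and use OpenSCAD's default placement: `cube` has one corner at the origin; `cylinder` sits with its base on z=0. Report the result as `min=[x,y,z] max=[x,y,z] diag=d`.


min=[-16.400,8.300,1.700] max=[5.100,25.800,16.600] diag=31.472

A = translate([-12.4, 12.3, 1.7]) cube([13.5, 9.5, 11.1]) → bbox [-12.4,12.3,1.7] .. [1.1,21.8,12.8]
B = cylinder(h=3.8, r=4) → bbox [-4,-4,0] .. [4,4,3.8]
lo = A.lo+B.lo = [-12.4-4, 12.3-4, 1.7+0] = [-16.400,8.300,1.700]
hi = A.hi+B.hi = [1.1+4, 21.8+4, 12.8+3.8] = [5.100,25.800,16.600]
diag = √(21.5²+17.5²+14.9²) = √990.51 = 31.472


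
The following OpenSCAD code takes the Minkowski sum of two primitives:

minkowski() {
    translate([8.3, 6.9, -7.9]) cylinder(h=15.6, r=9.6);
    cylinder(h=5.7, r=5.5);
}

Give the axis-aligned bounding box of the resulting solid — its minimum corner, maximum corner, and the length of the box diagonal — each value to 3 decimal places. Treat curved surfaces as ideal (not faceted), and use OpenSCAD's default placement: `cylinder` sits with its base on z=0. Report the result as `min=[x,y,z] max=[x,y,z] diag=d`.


A = translate([8.3, 6.9, -7.9]) cylinder(h=15.6, r=9.6) → bbox [-1.3,-2.7,-7.9] .. [17.9,16.5,7.7]
B = cylinder(h=5.7, r=5.5) → bbox [-5.5,-5.5,0] .. [5.5,5.5,5.7]
lo = A.lo+B.lo = [-1.3-5.5, -2.7-5.5, -7.9+0] = [-6.800,-8.200,-7.900]
hi = A.hi+B.hi = [17.9+5.5, 16.5+5.5, 7.7+5.7] = [23.400,22.000,13.400]
diag = √(30.2²+30.2²+21.3²) = √2277.77 = 47.726

min=[-6.800,-8.200,-7.900] max=[23.400,22.000,13.400] diag=47.726


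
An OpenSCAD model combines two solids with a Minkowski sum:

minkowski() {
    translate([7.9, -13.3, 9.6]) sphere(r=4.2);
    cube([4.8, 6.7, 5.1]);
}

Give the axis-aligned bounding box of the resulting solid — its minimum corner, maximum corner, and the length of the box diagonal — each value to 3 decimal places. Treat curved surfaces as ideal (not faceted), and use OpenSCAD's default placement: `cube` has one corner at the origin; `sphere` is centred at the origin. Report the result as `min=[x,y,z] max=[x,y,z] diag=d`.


min=[3.700,-17.500,5.400] max=[16.900,-2.400,18.900] diag=24.176

A = translate([7.9, -13.3, 9.6]) sphere(r=4.2) → bbox [3.7,-17.5,5.4] .. [12.1,-9.1,13.8]
B = cube([4.8, 6.7, 5.1]) → bbox [0,0,0] .. [4.8,6.7,5.1]
lo = A.lo+B.lo = [3.7+0, -17.5+0, 5.4+0] = [3.700,-17.500,5.400]
hi = A.hi+B.hi = [12.1+4.8, -9.1+6.7, 13.8+5.1] = [16.900,-2.400,18.900]
diag = √(13.2²+15.1²+13.5²) = √584.5 = 24.176


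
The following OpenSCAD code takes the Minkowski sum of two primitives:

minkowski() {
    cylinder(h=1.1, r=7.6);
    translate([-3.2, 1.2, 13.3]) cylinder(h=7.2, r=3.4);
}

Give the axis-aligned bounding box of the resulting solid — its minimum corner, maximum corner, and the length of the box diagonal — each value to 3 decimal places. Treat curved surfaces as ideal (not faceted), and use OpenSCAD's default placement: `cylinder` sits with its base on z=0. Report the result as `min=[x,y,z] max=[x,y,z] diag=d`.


A = translate([-3.2, 1.2, 13.3]) cylinder(h=7.2, r=3.4) → bbox [-6.6,-2.2,13.3] .. [0.2,4.6,20.5]
B = cylinder(h=1.1, r=7.6) → bbox [-7.6,-7.6,0] .. [7.6,7.6,1.1]
lo = A.lo+B.lo = [-6.6-7.6, -2.2-7.6, 13.3+0] = [-14.200,-9.800,13.300]
hi = A.hi+B.hi = [0.2+7.6, 4.6+7.6, 20.5+1.1] = [7.800,12.200,21.600]
diag = √(22²+22²+8.3²) = √1036.89 = 32.201

min=[-14.200,-9.800,13.300] max=[7.800,12.200,21.600] diag=32.201


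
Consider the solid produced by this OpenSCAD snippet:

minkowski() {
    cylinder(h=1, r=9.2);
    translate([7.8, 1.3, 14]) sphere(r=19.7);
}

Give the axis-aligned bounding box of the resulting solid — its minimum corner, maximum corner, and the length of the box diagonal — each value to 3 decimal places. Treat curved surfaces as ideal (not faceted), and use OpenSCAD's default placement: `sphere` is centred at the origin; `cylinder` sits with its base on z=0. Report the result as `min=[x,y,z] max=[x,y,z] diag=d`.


min=[-21.100,-27.600,-5.700] max=[36.700,30.200,34.700] diag=91.180

A = translate([7.8, 1.3, 14]) sphere(r=19.7) → bbox [-11.9,-18.4,-5.7] .. [27.5,21,33.7]
B = cylinder(h=1, r=9.2) → bbox [-9.2,-9.2,0] .. [9.2,9.2,1]
lo = A.lo+B.lo = [-11.9-9.2, -18.4-9.2, -5.7+0] = [-21.100,-27.600,-5.700]
hi = A.hi+B.hi = [27.5+9.2, 21+9.2, 33.7+1] = [36.700,30.200,34.700]
diag = √(57.8²+57.8²+40.4²) = √8313.84 = 91.180


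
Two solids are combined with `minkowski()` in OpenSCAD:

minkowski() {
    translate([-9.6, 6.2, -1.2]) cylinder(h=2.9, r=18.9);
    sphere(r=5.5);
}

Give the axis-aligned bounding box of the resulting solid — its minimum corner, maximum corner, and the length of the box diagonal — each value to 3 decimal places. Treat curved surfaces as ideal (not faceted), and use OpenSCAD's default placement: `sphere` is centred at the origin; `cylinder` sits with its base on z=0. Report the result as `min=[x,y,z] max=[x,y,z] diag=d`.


min=[-34.000,-18.200,-6.700] max=[14.800,30.600,7.200] diag=70.400

A = translate([-9.6, 6.2, -1.2]) cylinder(h=2.9, r=18.9) → bbox [-28.5,-12.7,-1.2] .. [9.3,25.1,1.7]
B = sphere(r=5.5) → bbox [-5.5,-5.5,-5.5] .. [5.5,5.5,5.5]
lo = A.lo+B.lo = [-28.5-5.5, -12.7-5.5, -1.2-5.5] = [-34.000,-18.200,-6.700]
hi = A.hi+B.hi = [9.3+5.5, 25.1+5.5, 1.7+5.5] = [14.800,30.600,7.200]
diag = √(48.8²+48.8²+13.9²) = √4956.09 = 70.400


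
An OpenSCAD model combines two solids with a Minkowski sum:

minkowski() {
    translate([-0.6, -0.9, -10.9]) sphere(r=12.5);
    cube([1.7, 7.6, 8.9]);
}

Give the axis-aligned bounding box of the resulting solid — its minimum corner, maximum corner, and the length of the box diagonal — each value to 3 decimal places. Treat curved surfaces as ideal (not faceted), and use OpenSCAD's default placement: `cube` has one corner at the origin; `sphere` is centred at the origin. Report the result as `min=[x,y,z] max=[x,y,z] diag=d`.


A = translate([-0.6, -0.9, -10.9]) sphere(r=12.5) → bbox [-13.1,-13.4,-23.4] .. [11.9,11.6,1.6]
B = cube([1.7, 7.6, 8.9]) → bbox [0,0,0] .. [1.7,7.6,8.9]
lo = A.lo+B.lo = [-13.1+0, -13.4+0, -23.4+0] = [-13.100,-13.400,-23.400]
hi = A.hi+B.hi = [11.9+1.7, 11.6+7.6, 1.6+8.9] = [13.600,19.200,10.500]
diag = √(26.7²+32.6²+33.9²) = √2924.86 = 54.082

min=[-13.100,-13.400,-23.400] max=[13.600,19.200,10.500] diag=54.082


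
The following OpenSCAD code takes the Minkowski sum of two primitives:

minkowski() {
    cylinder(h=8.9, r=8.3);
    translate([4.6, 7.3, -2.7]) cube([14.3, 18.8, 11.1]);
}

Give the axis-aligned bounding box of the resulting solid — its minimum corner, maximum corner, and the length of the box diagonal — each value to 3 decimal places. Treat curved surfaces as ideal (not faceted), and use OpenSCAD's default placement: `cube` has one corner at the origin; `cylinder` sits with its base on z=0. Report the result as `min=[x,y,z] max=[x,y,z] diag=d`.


min=[-3.700,-1.000,-2.700] max=[27.200,34.400,17.300] diag=51.068

A = translate([4.6, 7.3, -2.7]) cube([14.3, 18.8, 11.1]) → bbox [4.6,7.3,-2.7] .. [18.9,26.1,8.4]
B = cylinder(h=8.9, r=8.3) → bbox [-8.3,-8.3,0] .. [8.3,8.3,8.9]
lo = A.lo+B.lo = [4.6-8.3, 7.3-8.3, -2.7+0] = [-3.700,-1.000,-2.700]
hi = A.hi+B.hi = [18.9+8.3, 26.1+8.3, 8.4+8.9] = [27.200,34.400,17.300]
diag = √(30.9²+35.4²+20²) = √2607.97 = 51.068


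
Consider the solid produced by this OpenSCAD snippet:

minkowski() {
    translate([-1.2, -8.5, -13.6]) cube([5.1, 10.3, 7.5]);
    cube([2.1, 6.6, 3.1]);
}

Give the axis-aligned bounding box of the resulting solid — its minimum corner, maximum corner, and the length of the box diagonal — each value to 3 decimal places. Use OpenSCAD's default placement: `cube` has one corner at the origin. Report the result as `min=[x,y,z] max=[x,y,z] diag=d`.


min=[-1.200,-8.500,-13.600] max=[6.000,8.400,-3.000] diag=21.209

A = translate([-1.2, -8.5, -13.6]) cube([5.1, 10.3, 7.5]) → bbox [-1.2,-8.5,-13.6] .. [3.9,1.8,-6.1]
B = cube([2.1, 6.6, 3.1]) → bbox [0,0,0] .. [2.1,6.6,3.1]
lo = A.lo+B.lo = [-1.2+0, -8.5+0, -13.6+0] = [-1.200,-8.500,-13.600]
hi = A.hi+B.hi = [3.9+2.1, 1.8+6.6, -6.1+3.1] = [6.000,8.400,-3.000]
diag = √(7.2²+16.9²+10.6²) = √449.81 = 21.209


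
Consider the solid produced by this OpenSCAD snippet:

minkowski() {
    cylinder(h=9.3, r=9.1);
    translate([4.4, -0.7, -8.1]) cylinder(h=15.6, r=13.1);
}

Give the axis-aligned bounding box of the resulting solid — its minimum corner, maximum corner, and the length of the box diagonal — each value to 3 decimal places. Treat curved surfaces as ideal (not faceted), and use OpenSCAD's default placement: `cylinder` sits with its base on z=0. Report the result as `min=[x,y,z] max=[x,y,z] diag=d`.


min=[-17.800,-22.900,-8.100] max=[26.600,21.500,16.800] diag=67.548

A = translate([4.4, -0.7, -8.1]) cylinder(h=15.6, r=13.1) → bbox [-8.7,-13.8,-8.1] .. [17.5,12.4,7.5]
B = cylinder(h=9.3, r=9.1) → bbox [-9.1,-9.1,0] .. [9.1,9.1,9.3]
lo = A.lo+B.lo = [-8.7-9.1, -13.8-9.1, -8.1+0] = [-17.800,-22.900,-8.100]
hi = A.hi+B.hi = [17.5+9.1, 12.4+9.1, 7.5+9.3] = [26.600,21.500,16.800]
diag = √(44.4²+44.4²+24.9²) = √4562.73 = 67.548


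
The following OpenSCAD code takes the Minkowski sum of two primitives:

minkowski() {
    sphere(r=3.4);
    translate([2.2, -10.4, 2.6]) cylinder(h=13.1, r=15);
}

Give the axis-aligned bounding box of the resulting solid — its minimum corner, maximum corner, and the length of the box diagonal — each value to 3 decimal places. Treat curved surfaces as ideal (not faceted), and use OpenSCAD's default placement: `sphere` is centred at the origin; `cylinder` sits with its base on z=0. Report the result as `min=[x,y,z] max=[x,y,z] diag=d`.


min=[-16.200,-28.800,-0.800] max=[20.600,8.000,19.100] diag=55.718

A = translate([2.2, -10.4, 2.6]) cylinder(h=13.1, r=15) → bbox [-12.8,-25.4,2.6] .. [17.2,4.6,15.7]
B = sphere(r=3.4) → bbox [-3.4,-3.4,-3.4] .. [3.4,3.4,3.4]
lo = A.lo+B.lo = [-12.8-3.4, -25.4-3.4, 2.6-3.4] = [-16.200,-28.800,-0.800]
hi = A.hi+B.hi = [17.2+3.4, 4.6+3.4, 15.7+3.4] = [20.600,8.000,19.100]
diag = √(36.8²+36.8²+19.9²) = √3104.49 = 55.718


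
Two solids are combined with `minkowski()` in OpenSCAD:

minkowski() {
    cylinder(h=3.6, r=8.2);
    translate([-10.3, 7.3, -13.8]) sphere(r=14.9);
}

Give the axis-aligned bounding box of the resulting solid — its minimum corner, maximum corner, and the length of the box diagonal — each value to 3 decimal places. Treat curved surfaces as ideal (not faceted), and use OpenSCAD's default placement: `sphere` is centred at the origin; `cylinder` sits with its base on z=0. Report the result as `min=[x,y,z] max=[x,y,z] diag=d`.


A = translate([-10.3, 7.3, -13.8]) sphere(r=14.9) → bbox [-25.2,-7.6,-28.7] .. [4.6,22.2,1.1]
B = cylinder(h=3.6, r=8.2) → bbox [-8.2,-8.2,0] .. [8.2,8.2,3.6]
lo = A.lo+B.lo = [-25.2-8.2, -7.6-8.2, -28.7+0] = [-33.400,-15.800,-28.700]
hi = A.hi+B.hi = [4.6+8.2, 22.2+8.2, 1.1+3.6] = [12.800,30.400,4.700]
diag = √(46.2²+46.2²+33.4²) = √5384.44 = 73.379

min=[-33.400,-15.800,-28.700] max=[12.800,30.400,4.700] diag=73.379


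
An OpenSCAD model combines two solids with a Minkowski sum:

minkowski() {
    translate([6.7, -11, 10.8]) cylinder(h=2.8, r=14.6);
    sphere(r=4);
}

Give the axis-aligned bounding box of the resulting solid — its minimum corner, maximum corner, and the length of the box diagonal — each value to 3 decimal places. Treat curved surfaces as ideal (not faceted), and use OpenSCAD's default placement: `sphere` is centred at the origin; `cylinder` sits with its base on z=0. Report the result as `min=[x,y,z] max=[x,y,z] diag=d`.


A = translate([6.7, -11, 10.8]) cylinder(h=2.8, r=14.6) → bbox [-7.9,-25.6,10.8] .. [21.3,3.6,13.6]
B = sphere(r=4) → bbox [-4,-4,-4] .. [4,4,4]
lo = A.lo+B.lo = [-7.9-4, -25.6-4, 10.8-4] = [-11.900,-29.600,6.800]
hi = A.hi+B.hi = [21.3+4, 3.6+4, 13.6+4] = [25.300,7.600,17.600]
diag = √(37.2²+37.2²+10.8²) = √2884.32 = 53.706

min=[-11.900,-29.600,6.800] max=[25.300,7.600,17.600] diag=53.706


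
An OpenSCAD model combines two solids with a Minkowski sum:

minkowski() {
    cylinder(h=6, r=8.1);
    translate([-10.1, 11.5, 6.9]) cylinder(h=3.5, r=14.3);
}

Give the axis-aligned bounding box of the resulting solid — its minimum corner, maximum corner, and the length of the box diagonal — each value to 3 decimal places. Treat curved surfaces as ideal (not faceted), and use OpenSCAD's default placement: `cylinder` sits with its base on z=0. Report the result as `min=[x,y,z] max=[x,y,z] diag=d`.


min=[-32.500,-10.900,6.900] max=[12.300,33.900,16.400] diag=64.065

A = translate([-10.1, 11.5, 6.9]) cylinder(h=3.5, r=14.3) → bbox [-24.4,-2.8,6.9] .. [4.2,25.8,10.4]
B = cylinder(h=6, r=8.1) → bbox [-8.1,-8.1,0] .. [8.1,8.1,6]
lo = A.lo+B.lo = [-24.4-8.1, -2.8-8.1, 6.9+0] = [-32.500,-10.900,6.900]
hi = A.hi+B.hi = [4.2+8.1, 25.8+8.1, 10.4+6] = [12.300,33.900,16.400]
diag = √(44.8²+44.8²+9.5²) = √4104.33 = 64.065


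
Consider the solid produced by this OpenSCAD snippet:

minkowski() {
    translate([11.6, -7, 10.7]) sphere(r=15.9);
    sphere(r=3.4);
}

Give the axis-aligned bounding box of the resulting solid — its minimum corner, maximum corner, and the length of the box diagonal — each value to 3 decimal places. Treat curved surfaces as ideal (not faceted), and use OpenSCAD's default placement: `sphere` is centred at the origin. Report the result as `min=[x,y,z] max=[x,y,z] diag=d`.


A = translate([11.6, -7, 10.7]) sphere(r=15.9) → bbox [-4.3,-22.9,-5.2] .. [27.5,8.9,26.6]
B = sphere(r=3.4) → bbox [-3.4,-3.4,-3.4] .. [3.4,3.4,3.4]
lo = A.lo+B.lo = [-4.3-3.4, -22.9-3.4, -5.2-3.4] = [-7.700,-26.300,-8.600]
hi = A.hi+B.hi = [27.5+3.4, 8.9+3.4, 26.6+3.4] = [30.900,12.300,30.000]
diag = √(38.6²+38.6²+38.6²) = √4469.88 = 66.857

min=[-7.700,-26.300,-8.600] max=[30.900,12.300,30.000] diag=66.857


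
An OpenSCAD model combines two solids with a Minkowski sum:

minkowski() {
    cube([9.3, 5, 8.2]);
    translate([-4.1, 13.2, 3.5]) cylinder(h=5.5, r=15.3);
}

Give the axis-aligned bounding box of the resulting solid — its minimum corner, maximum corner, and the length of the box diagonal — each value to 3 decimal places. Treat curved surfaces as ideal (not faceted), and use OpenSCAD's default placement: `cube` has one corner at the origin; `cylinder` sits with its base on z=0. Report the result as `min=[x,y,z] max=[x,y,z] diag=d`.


min=[-19.400,-2.100,3.500] max=[20.500,33.500,17.200] diag=55.200

A = translate([-4.1, 13.2, 3.5]) cylinder(h=5.5, r=15.3) → bbox [-19.4,-2.1,3.5] .. [11.2,28.5,9]
B = cube([9.3, 5, 8.2]) → bbox [0,0,0] .. [9.3,5,8.2]
lo = A.lo+B.lo = [-19.4+0, -2.1+0, 3.5+0] = [-19.400,-2.100,3.500]
hi = A.hi+B.hi = [11.2+9.3, 28.5+5, 9+8.2] = [20.500,33.500,17.200]
diag = √(39.9²+35.6²+13.7²) = √3047.06 = 55.200
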